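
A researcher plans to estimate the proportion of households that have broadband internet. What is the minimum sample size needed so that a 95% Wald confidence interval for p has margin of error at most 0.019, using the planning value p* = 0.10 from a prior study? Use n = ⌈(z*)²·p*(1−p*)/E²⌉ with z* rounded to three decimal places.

For 95% confidence, z* = 1.960.
p*(1−p*) = 0.10·0.90 = 0.0900.
(z*)²·p*(1−p*)/E² = 3.841600·0.0900/0.000361 = 957.740.
Rounding up, n = 958.

n = 958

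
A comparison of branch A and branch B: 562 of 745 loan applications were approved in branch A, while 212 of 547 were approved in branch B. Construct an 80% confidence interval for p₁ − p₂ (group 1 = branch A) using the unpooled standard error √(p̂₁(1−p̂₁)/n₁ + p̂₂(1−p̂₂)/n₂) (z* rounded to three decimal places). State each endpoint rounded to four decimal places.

(0.3333, 0.4003)

p̂₁ = 562/745 = 0.75436, p̂₂ = 212/547 = 0.38757; p̂₁ − p̂₂ = 0.36679.
SE = √(0.000248725 + 0.000433929) = √0.000682654 = 0.026128.
The 80% critical value is z* = 1.282. Margin = 1.282·0.026128 = 0.03350.
So the interval runs from 0.3333 to 0.4003.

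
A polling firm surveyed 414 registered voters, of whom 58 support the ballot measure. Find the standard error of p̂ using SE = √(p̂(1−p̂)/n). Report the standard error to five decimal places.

SE = 0.01706

Sample proportion p̂ = 58/414 = 0.14010.
p̂(1−p̂) = 0.14010·0.85990 = 0.120472.
SE = √(0.120472/414) = 0.01706.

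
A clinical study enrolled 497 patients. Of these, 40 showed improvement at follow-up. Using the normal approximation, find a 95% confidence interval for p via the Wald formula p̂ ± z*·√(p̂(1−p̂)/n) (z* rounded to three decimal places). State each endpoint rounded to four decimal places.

The sample proportion is 40/497 = 0.08048.
Standard error of p̂: √(0.074005/497) = √0.000148904 = 0.012203.
For 95% confidence, z* = 1.960.
Margin of error: 1.960 × 0.012203 = 0.02392.
CI: 0.08048 ± 0.02392 = (0.0566, 0.1044).

(0.0566, 0.1044)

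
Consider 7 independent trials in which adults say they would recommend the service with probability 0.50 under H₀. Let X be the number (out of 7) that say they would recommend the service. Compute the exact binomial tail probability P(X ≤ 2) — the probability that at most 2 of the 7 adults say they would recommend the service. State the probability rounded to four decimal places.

P = 0.2266

X ~ Binomial(n=7, p=0.50).
P(X ≤ 2) = C(7,0)·0.50^0·0.50^7 + C(7,1)·0.50^1·0.50^6 + C(7,2)·0.50^2·0.50^5.
= 0.007812 + 0.054688 + 0.164062 = 0.2266.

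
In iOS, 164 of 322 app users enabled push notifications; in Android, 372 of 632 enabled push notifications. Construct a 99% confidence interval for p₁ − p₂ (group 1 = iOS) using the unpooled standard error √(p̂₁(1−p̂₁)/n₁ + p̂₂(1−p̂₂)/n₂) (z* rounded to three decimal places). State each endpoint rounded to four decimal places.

(-0.1670, 0.0084)

p̂₁ = 0.50932, p̂₂ = 0.58861, so the observed difference is -0.07929.
SE = √(0.000776128 + 0.000383147) = √0.001159275 = 0.034048.
z* = 2.576 at the 99% level. Margin of error = 0.08771.
So the interval runs from -0.1670 to 0.0084.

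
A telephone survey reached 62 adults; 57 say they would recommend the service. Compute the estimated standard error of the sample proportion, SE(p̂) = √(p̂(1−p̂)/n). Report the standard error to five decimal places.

With x = 57 successes in n = 62, p̂ = 0.91935.
p̂(1−p̂) = 0.074146.
Dividing by n and taking the root: √0.001195903 = 0.03458.

SE = 0.03458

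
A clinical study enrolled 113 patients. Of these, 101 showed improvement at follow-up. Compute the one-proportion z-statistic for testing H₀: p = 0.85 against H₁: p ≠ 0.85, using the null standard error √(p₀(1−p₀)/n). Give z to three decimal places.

Sample proportion p̂ = 101/113 = 0.89381.
Null standard error: √(0.85·0.15/113) = √0.001128319 = 0.033590.
Test statistic: z = 0.04381/0.033590 = 1.304.

z = 1.304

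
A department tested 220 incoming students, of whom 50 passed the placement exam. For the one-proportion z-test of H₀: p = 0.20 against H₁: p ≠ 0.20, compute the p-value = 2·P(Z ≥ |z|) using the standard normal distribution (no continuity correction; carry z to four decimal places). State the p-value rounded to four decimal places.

Sample proportion p̂ = 50/220 = 0.22727.
SE₀ = √(0.20·0.80/220) = 0.026968.
z = (p̂ − p₀)/SE = (50/220 − 0.20)/0.026968 ≈ 1.0113.
From the standard normal, 2·P(Z ≥ |z|) = 0.3119.

p-value = 0.3119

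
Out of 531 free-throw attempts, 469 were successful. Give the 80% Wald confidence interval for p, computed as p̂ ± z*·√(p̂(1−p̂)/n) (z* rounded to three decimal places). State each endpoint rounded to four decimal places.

With x = 469 successes in n = 531, p̂ = 0.88324.
Standard error of p̂: √(0.103128/531) = √0.000194214 = 0.013936.
The 80% critical value is z* = 1.282.
Margin of error: 1.282 × 0.013936 = 0.01787.
Interval: 0.88324 ± 0.01787 → (0.8654, 0.9011).

(0.8654, 0.9011)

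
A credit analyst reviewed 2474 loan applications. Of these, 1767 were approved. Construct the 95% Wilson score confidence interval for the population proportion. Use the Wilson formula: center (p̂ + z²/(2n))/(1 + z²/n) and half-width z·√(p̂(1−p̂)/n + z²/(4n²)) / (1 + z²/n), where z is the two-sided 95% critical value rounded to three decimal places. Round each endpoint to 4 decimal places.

p̂ = 1767/2474 = 0.71423; z = 1.960, so z² = 3.841600.
1 + z²/n = 1.001553.
Center = (0.71423 + 0.000776)/1.001553 = 0.71390.
Radicand: p̂(1−p̂)/n + z²/(4n²) = 0.000082501 + 0.000000157 = 0.000082658.
Half-width = 1.960·√0.000082658/1.001553 = 0.01779.
Interval: 0.71390 ± 0.01779 → (0.6961, 0.7317).

(0.6961, 0.7317)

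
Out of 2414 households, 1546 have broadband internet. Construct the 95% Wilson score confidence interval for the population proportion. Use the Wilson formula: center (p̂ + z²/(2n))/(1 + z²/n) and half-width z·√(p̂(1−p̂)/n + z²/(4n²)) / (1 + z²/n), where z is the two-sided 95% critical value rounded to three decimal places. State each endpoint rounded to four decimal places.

p̂ = 1546/2414 = 0.64043; z = 1.960, so z² = 3.841600.
Denominator 1 + z²/n = 1 + 3.841600/2414 = 1.001591.
Adjusted center: (0.64043 + z²/(2n))/1.001591 = 0.64021.
Radicand: p̂(1−p̂)/n + z²/(4n²) = 0.000095393 + 0.000000165 = 0.000095558.
Half-width = 1.960·√0.000095558/1.001591 = 0.01913.
Interval: 0.64021 ± 0.01913 → (0.6211, 0.6593).

(0.6211, 0.6593)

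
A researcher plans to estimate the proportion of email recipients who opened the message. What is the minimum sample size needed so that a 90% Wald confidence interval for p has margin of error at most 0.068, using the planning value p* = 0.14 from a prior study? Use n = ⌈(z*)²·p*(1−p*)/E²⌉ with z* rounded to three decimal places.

For 90% confidence, z* = 1.645.
p*(1−p*) = 0.14·0.86 = 0.1204.
Required n before rounding: 2.706025 × 0.1204 / 0.068² = 70.460.
⌈70.460⌉ = 71.

n = 71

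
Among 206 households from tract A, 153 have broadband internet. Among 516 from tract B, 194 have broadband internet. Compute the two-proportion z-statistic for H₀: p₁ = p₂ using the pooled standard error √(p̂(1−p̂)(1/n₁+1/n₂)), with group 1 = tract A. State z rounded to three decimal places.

p̂₁ = 153/206 = 0.74272, p̂₂ = 194/516 = 0.37597.
Pooling: p̂ = 347/722 = 0.48061.
Pooled SE = √[0.2496240·0.00679235] ≈ 0.041177.
z = (p̂₁ − p̂₂)/SE = (0.74272 − 0.37597)/0.041177 = 0.36675/0.041177 = 8.907.

z = 8.907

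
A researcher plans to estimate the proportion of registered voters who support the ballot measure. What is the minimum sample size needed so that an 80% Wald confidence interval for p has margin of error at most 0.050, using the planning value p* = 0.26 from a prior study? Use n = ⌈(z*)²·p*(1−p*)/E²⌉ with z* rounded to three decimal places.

z* = 1.282 at the 80% level.
p*(1−p*) = 0.1924.
Required n before rounding: 1.643524 × 0.1924 / 0.050² = 126.486.
⌈126.486⌉ = 127.

n = 127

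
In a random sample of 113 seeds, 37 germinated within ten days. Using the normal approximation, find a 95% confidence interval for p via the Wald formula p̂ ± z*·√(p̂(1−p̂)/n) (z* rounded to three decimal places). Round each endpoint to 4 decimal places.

Sample proportion p̂ = 37/113 = 0.32743.
SE = √(p̂(1−p̂)/n) = √(0.220221/113) = 0.044146.
z* = 1.960 at the 95% level.
Margin of error: 1.960 × 0.044146 = 0.08653.
So the interval runs from 0.2409 to 0.4140.

(0.2409, 0.4140)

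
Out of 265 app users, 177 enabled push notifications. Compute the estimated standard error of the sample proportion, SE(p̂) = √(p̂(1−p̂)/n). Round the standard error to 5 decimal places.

Sample proportion p̂ = 177/265 = 0.66792.
p̂(1−p̂) = 0.221803.
Dividing by n and taking the root: √0.000836992 = 0.02893.

SE = 0.02893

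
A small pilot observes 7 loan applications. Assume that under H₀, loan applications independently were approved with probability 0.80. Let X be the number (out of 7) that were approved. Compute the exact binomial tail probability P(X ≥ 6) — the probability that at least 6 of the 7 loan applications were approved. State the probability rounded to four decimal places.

P = 0.5767

X is binomial with n = 7 and p = 0.80.
P(X ≥ 6) = C(7,6)·0.80^6·0.20^1 + C(7,7)·0.80^7·0.20^0.
= 0.367002 + 0.209715 = 0.5767.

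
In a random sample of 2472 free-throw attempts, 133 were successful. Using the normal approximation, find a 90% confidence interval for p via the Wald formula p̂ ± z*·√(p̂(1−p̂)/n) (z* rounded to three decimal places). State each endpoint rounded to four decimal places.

(0.0463, 0.0613)

With x = 133 successes in n = 2472, p̂ = 0.05380.
SE = √(p̂(1−p̂)/n) = √(0.050908/2472) = 0.004538.
The 90% critical value is z* = 1.645.
Margin of error: 1.645 × 0.004538 = 0.00747.
Interval: 0.05380 ± 0.00747 → (0.0463, 0.0613).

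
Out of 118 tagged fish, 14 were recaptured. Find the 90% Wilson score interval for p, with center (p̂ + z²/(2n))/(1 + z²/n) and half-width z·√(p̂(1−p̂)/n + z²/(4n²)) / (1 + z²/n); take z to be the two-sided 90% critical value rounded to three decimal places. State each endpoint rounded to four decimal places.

(0.0780, 0.1764)

Here p̂ = 14/118 = 0.11864 and z = 1.645 (z² = 2.706025).
1 + z²/n = 1.022932.
Adjusted center: (0.11864 + z²/(2n))/1.022932 = 0.12719.
Radicand: p̂(1−p̂)/n + z²/(4n²) = 0.000886167 + 0.000048586 = 0.000934753.
Half-width = 1.645·√0.000934753/1.022932 = 0.04917.
So the interval runs from 0.0780 to 0.1764.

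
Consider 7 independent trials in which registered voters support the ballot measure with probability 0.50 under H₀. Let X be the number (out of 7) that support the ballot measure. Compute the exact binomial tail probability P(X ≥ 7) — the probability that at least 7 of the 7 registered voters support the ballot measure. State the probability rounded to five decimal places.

X is binomial with n = 7 and p = 0.50.
P(X ≥ 7) = C(7,7)·0.50^7·0.50^0.
= 0.007812 = 0.00781.

P = 0.00781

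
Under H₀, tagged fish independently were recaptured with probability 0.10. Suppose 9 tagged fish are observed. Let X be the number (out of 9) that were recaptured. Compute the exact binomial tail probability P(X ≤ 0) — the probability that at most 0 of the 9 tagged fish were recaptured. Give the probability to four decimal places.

X ~ Binomial(n=9, p=0.10).
P(X ≤ 0) = C(9,0)·0.10^0·0.90^9.
= 0.387420 = 0.3874.

P = 0.3874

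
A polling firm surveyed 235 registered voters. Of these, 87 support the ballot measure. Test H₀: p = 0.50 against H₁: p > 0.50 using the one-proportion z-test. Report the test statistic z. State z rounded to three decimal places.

The sample proportion is 87/235 = 0.37021.
Under H₀, SE = √(p₀(1−p₀)/n) = √(0.50·0.50/235) = √0.001063830 = 0.032616.
Test statistic: z = -0.12979/0.032616 = -3.979.

z = -3.979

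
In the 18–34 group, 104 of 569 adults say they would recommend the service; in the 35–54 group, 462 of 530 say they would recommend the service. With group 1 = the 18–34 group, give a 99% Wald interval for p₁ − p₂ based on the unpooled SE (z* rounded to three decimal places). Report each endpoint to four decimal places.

p̂₁ = 0.18278, p̂₂ = 0.87170, so the observed difference is -0.68892.
SE = √(0.000262512 + 0.000211020) = √0.000473532 = 0.021761.
z* = 2.576 at the 99% level. Margin = 2.576·0.021761 = 0.05606.
So the interval runs from -0.7450 to -0.6329.

(-0.7450, -0.6329)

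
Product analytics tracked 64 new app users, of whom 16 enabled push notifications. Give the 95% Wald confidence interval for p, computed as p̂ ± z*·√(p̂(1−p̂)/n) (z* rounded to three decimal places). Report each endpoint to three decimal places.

The sample proportion is 16/64 = 0.25000.
SE = √(p̂(1−p̂)/n) = √(0.187500/64) = 0.054127.
The 95% critical value is z* = 1.960.
Margin = 1.960·0.054127 = 0.10609.
CI: 0.25000 ± 0.10609 = (0.144, 0.356).

(0.144, 0.356)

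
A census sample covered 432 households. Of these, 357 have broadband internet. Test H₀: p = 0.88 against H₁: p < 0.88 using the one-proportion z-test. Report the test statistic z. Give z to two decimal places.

The sample proportion is 357/432 = 0.82639.
SE₀ = √(0.88·0.12/432) = 0.015635.
z = (0.82639 − 0.88)/0.015635 = -0.05361/0.015635 = -3.43.

z = -3.43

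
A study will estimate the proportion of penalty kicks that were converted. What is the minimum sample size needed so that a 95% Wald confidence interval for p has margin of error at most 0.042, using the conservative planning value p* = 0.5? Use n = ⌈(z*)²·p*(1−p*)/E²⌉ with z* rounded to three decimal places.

z* = 1.960 at the 95% level.
p*(1−p*) = 0.2500.
(z*)²·p*(1−p*)/E² = 3.841600·0.2500/0.001764 = 544.444.
⌈544.444⌉ = 545.

n = 545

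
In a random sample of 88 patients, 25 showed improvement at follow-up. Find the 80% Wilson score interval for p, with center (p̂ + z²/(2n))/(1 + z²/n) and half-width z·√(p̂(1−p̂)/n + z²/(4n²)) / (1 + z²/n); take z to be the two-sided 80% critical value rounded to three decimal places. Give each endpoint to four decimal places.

Here p̂ = 25/88 = 0.28409 and z = 1.282 (z² = 1.643524).
1 + z²/n = 1.018676.
Center = (0.28409 + 0.009338)/1.018676 = 0.28805.
Radicand: p̂(1−p̂)/n + z²/(4n²) = 0.002311173 + 0.000053058 = 0.002364231.
Half-width = 1.282·√0.002364231/1.018676 = 0.06119.
Interval: 0.28805 ± 0.06119 → (0.2269, 0.3492).

(0.2269, 0.3492)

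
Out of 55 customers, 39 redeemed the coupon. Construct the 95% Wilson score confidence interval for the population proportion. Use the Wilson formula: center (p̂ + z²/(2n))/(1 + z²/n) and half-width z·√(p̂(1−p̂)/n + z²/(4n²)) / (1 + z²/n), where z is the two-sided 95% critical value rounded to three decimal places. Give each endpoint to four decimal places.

(0.5786, 0.8123)

p̂ = 39/55 = 0.70909; z = 1.960, so z² = 3.841600.
1 + z²/n = 1.069847.
Adjusted center: (0.70909 + z²/(2n))/1.069847 = 0.69544.
Radicand: p̂(1−p̂)/n + z²/(4n²) = 0.003750563 + 0.000317488 = 0.004068051.
Half-width = z·√(radicand)/denom = 1.960·0.063781/1.069847 = 0.11685.
So the interval runs from 0.5786 to 0.8123.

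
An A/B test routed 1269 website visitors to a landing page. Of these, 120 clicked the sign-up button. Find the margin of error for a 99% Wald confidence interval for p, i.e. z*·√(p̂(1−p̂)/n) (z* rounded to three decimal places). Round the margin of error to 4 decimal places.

ME = 0.0212

Sample proportion p̂ = 120/1269 = 0.09456.
SE = √(p̂(1−p̂)/n) = √(0.085621/1269) = 0.008214.
z* = 2.576 at the 99% level.
So ME = 0.0212.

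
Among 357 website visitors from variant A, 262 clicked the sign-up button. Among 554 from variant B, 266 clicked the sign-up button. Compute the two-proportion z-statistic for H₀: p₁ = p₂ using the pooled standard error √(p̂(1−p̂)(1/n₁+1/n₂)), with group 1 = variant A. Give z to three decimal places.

z = 7.574

Sample proportions: p̂₁ = 262/357 = 0.73389 and p̂₂ = 266/554 = 0.48014.
Pooled p̂ = (262+266)/(357+554) = 528/911 = 0.57958.
Pooled SE = √[0.2436666·0.00460617] ≈ 0.033502.
z = (p̂₁ − p̂₂)/SE = (0.73389 − 0.48014)/0.033502 = 0.25375/0.033502 = 7.574.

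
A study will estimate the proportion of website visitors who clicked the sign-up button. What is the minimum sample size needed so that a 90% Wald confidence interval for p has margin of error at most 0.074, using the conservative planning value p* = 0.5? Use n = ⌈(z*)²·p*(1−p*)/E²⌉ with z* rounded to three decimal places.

n = 124

The 90% critical value is z* = 1.645.
p*(1−p*) = 0.50·0.50 = 0.2500.
Required n before rounding: 2.706025 × 0.2500 / 0.074² = 123.540.
⌈123.540⌉ = 124.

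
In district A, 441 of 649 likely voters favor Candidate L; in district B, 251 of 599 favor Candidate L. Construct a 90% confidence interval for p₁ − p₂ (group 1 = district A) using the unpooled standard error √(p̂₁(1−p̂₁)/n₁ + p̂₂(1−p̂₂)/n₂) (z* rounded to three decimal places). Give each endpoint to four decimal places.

p̂₁ = 0.67951, p̂₂ = 0.41903, so the observed difference is 0.26048.
SE = √(0.000335558 + 0.000406418) = √0.000741976 = 0.027239.
The 90% critical value is z* = 1.645. Margin = 1.645·0.027239 = 0.04481.
CI: 0.26048 ± 0.04481 = (0.2157, 0.3053).

(0.2157, 0.3053)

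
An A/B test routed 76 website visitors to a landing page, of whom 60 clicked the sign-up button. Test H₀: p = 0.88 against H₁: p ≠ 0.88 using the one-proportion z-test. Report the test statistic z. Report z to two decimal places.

p̂ = 60/76 = 0.78947.
SE₀ = √(0.88·0.12/76) = 0.037276.
z = (0.78947 − 0.88)/0.037276 = -0.09053/0.037276 = -2.43.

z = -2.43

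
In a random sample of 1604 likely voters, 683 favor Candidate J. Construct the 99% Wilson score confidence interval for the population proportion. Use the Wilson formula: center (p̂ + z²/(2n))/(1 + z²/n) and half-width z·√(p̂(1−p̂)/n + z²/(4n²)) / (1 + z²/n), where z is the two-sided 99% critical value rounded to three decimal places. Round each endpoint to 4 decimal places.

(0.3944, 0.4579)

Here p̂ = 683/1604 = 0.42581 and z = 2.576 (z² = 6.635776).
1 + z²/n = 1.004137.
Adjusted center: (0.42581 + z²/(2n))/1.004137 = 0.42612.
Radicand: p̂(1−p̂)/n + z²/(4n²) = 0.000152429 + 0.000000645 = 0.000153074.
Half-width = 2.576·√0.000153074/1.004137 = 0.03174.
CI: 0.42612 ± 0.03174 = (0.3944, 0.4579).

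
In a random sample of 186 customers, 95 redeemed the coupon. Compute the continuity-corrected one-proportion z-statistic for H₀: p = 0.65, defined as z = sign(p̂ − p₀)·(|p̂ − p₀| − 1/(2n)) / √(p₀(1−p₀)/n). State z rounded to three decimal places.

z = -3.905

The sample proportion is 95/186 = 0.51075. p̂ − p₀ = -0.139247.
Continuity correction 1/(2n) = 1/372 = 0.002688.
Corrected numerator: |-0.139247| − 0.002688 = 0.136559.
SE₀ = √(0.65·0.35/186) = 0.034973.
z = −0.136559/0.034973 = -3.905.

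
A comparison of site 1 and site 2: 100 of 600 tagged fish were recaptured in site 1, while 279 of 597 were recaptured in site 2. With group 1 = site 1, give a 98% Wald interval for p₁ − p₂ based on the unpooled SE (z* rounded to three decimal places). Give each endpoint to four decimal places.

p̂₁ = 0.16667, p̂₂ = 0.46734, so the observed difference is -0.30067.
Unpooled SE = √(p̂₁(1−p̂₁)/n₁ + p̂₂(1−p̂₂)/n₂) = √(0.000231481 + 0.000416973) = 0.025465.
For 98% confidence, z* = 2.326. Margin = 2.326·0.025465 = 0.05923.
Interval: -0.30067 ± 0.05923 → (-0.3599, -0.2414).

(-0.3599, -0.2414)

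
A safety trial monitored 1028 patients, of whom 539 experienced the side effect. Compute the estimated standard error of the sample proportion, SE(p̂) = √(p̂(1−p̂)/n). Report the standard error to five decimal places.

Sample proportion p̂ = 539/1028 = 0.52432.
p̂(1−p̂) = 0.52432·0.47568 = 0.249409.
SE = √(0.249409/1028) = √0.000242616 = 0.01558.

SE = 0.01558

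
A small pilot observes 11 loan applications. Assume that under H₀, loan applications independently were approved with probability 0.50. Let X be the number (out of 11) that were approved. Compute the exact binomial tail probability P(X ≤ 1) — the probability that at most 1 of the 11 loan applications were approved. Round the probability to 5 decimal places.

P = 0.00586

X ~ Binomial(n=11, p=0.50).
P(X ≤ 1) = C(11,0)·0.50^0·0.50^11 + C(11,1)·0.50^1·0.50^10.
= 0.000488 + 0.005371 = 0.00586.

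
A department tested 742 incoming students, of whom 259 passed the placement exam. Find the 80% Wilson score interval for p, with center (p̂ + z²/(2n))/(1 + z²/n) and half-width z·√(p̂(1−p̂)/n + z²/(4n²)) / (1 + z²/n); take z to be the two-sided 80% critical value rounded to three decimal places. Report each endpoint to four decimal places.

(0.3270, 0.3718)

Here p̂ = 259/742 = 0.34906 and z = 1.282 (z² = 1.643524).
1 + z²/n = 1.002215.
Adjusted center: (0.34906 + z²/(2n))/1.002215 = 0.34939.
Radicand: p̂(1−p̂)/n + z²/(4n²) = 0.000306221 + 0.000000746 = 0.000306967.
Half-width = z·√(radicand)/denom = 1.282·0.017520/1.002215 = 0.02241.
So the interval runs from 0.3270 to 0.3718.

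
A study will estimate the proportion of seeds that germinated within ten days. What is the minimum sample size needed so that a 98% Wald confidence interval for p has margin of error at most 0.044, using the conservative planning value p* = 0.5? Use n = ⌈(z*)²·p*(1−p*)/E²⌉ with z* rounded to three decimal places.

n = 699

The 98% critical value is z* = 2.326.
p*(1−p*) = 0.50·0.50 = 0.2500.
(z*)²·p*(1−p*)/E² = 5.410276·0.2500/0.001936 = 698.641.
Rounding up, n = 699.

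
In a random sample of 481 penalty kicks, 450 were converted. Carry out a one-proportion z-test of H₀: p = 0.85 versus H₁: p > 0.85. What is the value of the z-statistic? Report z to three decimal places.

z = 5.255

Sample proportion p̂ = 450/481 = 0.93555.
Under H₀, SE = √(p₀(1−p₀)/n) = √(0.85·0.15/481) = √0.000265073 = 0.016281.
z = (0.93555 − 0.85)/0.016281 = 0.08555/0.016281 = 5.255.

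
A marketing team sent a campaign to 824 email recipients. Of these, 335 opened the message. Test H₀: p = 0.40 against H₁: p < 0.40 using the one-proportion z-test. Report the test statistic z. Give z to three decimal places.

z = 0.384

With x = 335 successes in n = 824, p̂ = 0.40655.
SE₀ = √(0.40·0.60/824) = 0.017066.
Test statistic: z = 0.00655/0.017066 = 0.384.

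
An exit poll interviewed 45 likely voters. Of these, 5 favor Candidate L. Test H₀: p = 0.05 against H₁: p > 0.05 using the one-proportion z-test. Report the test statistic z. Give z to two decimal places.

p̂ = 5/45 = 0.11111.
Under H₀, SE = √(p₀(1−p₀)/n) = √(0.05·0.95/45) = √0.001055556 = 0.032489.
Test statistic: z = 0.06111/0.032489 = 1.88.

z = 1.88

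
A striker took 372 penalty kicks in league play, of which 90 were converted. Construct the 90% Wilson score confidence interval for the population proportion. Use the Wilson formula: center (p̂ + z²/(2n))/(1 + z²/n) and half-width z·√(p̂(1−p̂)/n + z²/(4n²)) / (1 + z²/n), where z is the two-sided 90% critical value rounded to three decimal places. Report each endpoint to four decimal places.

Here p̂ = 90/372 = 0.24194 and z = 1.645 (z² = 2.706025).
1 + z²/n = 1.007274.
Center = (0.24194 + 0.003637)/1.007274 = 0.24380.
Radicand: p̂(1−p̂)/n + z²/(4n²) = 0.000493018 + 0.000004889 = 0.000497907.
Half-width = z·√(radicand)/denom = 1.645·0.022314/1.007274 = 0.03644.
Interval: 0.24380 ± 0.03644 → (0.2074, 0.2802).

(0.2074, 0.2802)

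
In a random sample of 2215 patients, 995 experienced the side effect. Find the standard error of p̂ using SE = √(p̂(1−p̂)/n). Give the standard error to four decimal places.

The sample proportion is 995/2215 = 0.44921.
p̂(1−p̂) = 0.44921·0.55079 = 0.247420.
Dividing by n and taking the root: √0.000111702 = 0.0106.

SE = 0.0106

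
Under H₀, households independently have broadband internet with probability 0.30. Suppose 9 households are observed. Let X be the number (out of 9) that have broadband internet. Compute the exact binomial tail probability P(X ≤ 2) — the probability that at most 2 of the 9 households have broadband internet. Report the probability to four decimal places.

P = 0.4628

X is binomial with n = 9 and p = 0.30.
P(X ≤ 2) = C(9,0)·0.30^0·0.70^9 + C(9,1)·0.30^1·0.70^8 + C(9,2)·0.30^2·0.70^7.
= 0.040354 + 0.155650 + 0.266828 = 0.4628.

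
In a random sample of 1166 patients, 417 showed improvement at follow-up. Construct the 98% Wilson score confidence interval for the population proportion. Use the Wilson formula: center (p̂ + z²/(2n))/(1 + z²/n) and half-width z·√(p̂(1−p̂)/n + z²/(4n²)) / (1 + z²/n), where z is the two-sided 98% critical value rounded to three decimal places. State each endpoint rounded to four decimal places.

Here p̂ = 417/1166 = 0.35763 and z = 2.326 (z² = 5.410276).
Denominator 1 + z²/n = 1 + 5.410276/1166 = 1.004640.
Center = (0.35763 + 0.002320)/1.004640 = 0.35829.
Radicand: p̂(1−p̂)/n + z²/(4n²) = 0.000197025 + 0.000000995 = 0.000198020.
Half-width = 2.326·√0.000198020/1.004640 = 0.03258.
CI: 0.35829 ± 0.03258 = (0.3257, 0.3909).

(0.3257, 0.3909)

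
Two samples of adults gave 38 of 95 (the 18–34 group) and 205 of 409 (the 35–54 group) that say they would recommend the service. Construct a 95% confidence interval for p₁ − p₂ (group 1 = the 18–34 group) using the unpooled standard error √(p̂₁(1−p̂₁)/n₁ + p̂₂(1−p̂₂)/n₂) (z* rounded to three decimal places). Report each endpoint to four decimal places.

(-0.2110, 0.0086)

p̂₁ = 38/95 = 0.40000, p̂₂ = 205/409 = 0.50122; p̂₁ − p̂₂ = -0.10122.
Unpooled SE = √(p̂₁(1−p̂₁)/n₁ + p̂₂(1−p̂₂)/n₂) = √(0.002526316 + 0.000611243) = 0.056014.
z* = 1.960 at the 95% level. Margin = 1.960·0.056014 = 0.10979.
CI: -0.10122 ± 0.10979 = (-0.2110, 0.0086).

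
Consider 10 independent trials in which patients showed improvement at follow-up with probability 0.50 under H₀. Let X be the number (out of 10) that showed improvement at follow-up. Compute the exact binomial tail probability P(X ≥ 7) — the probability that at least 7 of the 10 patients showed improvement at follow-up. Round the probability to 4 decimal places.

X is binomial with n = 10 and p = 0.50.
P(X ≥ 7) = C(10,7)·0.50^7·0.50^3 + C(10,8)·0.50^8·0.50^2 + C(10,9)·0.50^9·0.50^1 + C(10,10)·0.50^10·0.50^0.
= 0.117188 + 0.043945 + 0.009766 + 0.000977 = 0.1719.

P = 0.1719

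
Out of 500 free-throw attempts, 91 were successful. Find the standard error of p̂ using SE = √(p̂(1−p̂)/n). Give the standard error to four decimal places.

SE = 0.0173

p̂ = 91/500 = 0.18200.
p̂(1−p̂) = 0.148876.
SE = √(0.148876/500) = √0.000297752 = 0.0173.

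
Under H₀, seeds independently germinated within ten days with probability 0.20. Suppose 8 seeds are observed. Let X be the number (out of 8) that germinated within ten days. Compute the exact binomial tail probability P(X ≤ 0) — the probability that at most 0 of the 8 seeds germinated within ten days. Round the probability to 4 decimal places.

X ~ Binomial(n=8, p=0.20).
P(X ≤ 0) = C(8,0)·0.20^0·0.80^8.
= 0.167772 = 0.1678.

P = 0.1678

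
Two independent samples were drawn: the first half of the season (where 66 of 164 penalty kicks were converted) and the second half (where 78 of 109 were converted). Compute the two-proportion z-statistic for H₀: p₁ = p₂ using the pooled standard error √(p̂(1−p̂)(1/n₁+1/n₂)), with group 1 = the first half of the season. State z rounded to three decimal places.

p̂₁ = 66/164 = 0.40244, p̂₂ = 78/109 = 0.71560.
Pooling: p̂ = 144/273 = 0.52747.
Pooled SE = √[0.2492453·0.01527187] ≈ 0.061696.
z = -0.31316/0.061696 = -5.076.

z = -5.076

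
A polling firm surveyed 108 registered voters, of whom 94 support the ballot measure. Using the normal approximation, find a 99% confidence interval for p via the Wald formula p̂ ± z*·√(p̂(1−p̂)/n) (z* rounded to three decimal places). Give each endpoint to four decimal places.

(0.7871, 0.9536)

p̂ = 94/108 = 0.87037.
SE = √(p̂(1−p̂)/n) = √(0.112826/108) = 0.032322.
z* = 2.576 at the 99% level.
Margin = 2.576·0.032322 = 0.08326.
So the interval runs from 0.7871 to 0.9536.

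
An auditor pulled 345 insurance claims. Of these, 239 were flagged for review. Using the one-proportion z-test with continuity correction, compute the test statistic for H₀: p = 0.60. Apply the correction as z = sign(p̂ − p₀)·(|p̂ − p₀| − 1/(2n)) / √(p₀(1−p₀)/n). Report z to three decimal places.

z = 3.462

Sample proportion p̂ = 239/345 = 0.69275. p̂ − p₀ = 0.092754.
Continuity correction 1/(2n) = 1/690 = 0.001449.
Corrected numerator: |0.092754| − 0.001449 = 0.091305.
SE₀ = √(0.60·0.40/345) = 0.026375.
z = +0.091305/0.026375 = 3.462.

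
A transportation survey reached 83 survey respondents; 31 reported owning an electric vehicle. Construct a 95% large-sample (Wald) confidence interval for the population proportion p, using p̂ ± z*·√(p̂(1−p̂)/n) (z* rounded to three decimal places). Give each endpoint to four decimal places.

Sample proportion p̂ = 31/83 = 0.37349.
SE = √(p̂(1−p̂)/n) = √(0.233996/83) = 0.053096.
For 95% confidence, z* = 1.960.
Margin of error: 1.960 × 0.053096 = 0.10407.
CI: 0.37349 ± 0.10407 = (0.2694, 0.4776).

(0.2694, 0.4776)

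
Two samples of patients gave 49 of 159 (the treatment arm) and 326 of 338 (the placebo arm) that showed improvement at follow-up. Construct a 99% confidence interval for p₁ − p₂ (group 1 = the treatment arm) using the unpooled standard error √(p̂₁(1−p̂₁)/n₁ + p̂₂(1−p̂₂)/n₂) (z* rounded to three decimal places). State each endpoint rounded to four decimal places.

p̂₁ = 0.30818, p̂₂ = 0.96450, so the observed difference is -0.65632.
SE = √(0.001340903 + 0.000101309) = √0.001442212 = 0.037976.
z* = 2.576 at the 99% level. Margin of error = 0.09783.
Interval: -0.65632 ± 0.09783 → (-0.7541, -0.5585).

(-0.7541, -0.5585)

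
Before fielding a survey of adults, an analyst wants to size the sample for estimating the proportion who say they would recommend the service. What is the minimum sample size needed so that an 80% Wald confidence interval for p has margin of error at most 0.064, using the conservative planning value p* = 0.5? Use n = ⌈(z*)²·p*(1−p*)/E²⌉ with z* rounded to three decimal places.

z* = 1.282 at the 80% level.
p*(1−p*) = 0.2500.
Required n before rounding: 1.643524 × 0.2500 / 0.064² = 100.313.
⌈100.313⌉ = 101.

n = 101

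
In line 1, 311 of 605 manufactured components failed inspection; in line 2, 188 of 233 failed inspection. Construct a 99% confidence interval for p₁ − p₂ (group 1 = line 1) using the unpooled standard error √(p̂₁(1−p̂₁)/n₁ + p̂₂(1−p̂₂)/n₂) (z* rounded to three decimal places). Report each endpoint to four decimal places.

(-0.3775, -0.2081)

p̂₁ = 311/605 = 0.51405, p̂₂ = 188/233 = 0.80687; p̂₁ − p̂₂ = -0.29282.
Unpooled SE = √(p̂₁(1−p̂₁)/n₁ + p̂₂(1−p̂₂)/n₂) = √(0.000412897 + 0.000668810) = 0.032889.
For 99% confidence, z* = 2.576. Margin = 2.576·0.032889 = 0.08472.
So the interval runs from -0.3775 to -0.2081.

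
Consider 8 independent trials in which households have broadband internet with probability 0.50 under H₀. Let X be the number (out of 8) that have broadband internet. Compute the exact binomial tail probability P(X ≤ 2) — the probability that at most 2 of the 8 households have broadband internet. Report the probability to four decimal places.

P = 0.1445

X is binomial with n = 8 and p = 0.50.
P(X ≤ 2) = C(8,0)·0.50^0·0.50^8 + C(8,1)·0.50^1·0.50^7 + C(8,2)·0.50^2·0.50^6.
= 0.003906 + 0.031250 + 0.109375 = 0.1445.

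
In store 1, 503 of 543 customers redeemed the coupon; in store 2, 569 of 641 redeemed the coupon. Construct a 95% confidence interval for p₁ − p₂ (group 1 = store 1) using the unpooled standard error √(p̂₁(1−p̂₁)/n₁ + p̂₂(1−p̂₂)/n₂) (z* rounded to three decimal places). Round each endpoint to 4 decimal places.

p̂₁ = 503/543 = 0.92634, p̂₂ = 569/641 = 0.88768; p̂₁ − p̂₂ = 0.03866.
Unpooled SE = √(p̂₁(1−p̂₁)/n₁ + p̂₂(1−p̂₂)/n₂) = √(0.000125669 + 0.000155550) = 0.016770.
The 95% critical value is z* = 1.960. Margin = 1.960·0.016770 = 0.03287.
So the interval runs from 0.0058 to 0.0715.

(0.0058, 0.0715)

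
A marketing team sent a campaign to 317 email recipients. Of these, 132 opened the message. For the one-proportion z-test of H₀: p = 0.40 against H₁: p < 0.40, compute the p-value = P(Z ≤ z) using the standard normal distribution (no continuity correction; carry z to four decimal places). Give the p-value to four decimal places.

Sample proportion p̂ = 132/317 = 0.41640.
Null standard error: √(0.40·0.60/317) = √0.000757098 = 0.027515.
Test statistic (full precision, shown to 4 dp): z = (132/317 − 0.40)/SE₀ ≈ 0.5962.
p-value = P(Z ≤ z) with z = 0.5962 → 0.7245.

p-value = 0.7245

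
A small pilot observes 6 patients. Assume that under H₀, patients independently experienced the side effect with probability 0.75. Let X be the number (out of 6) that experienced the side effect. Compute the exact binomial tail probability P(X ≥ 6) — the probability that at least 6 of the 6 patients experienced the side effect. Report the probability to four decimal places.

P = 0.1780

X is binomial with n = 6 and p = 0.75.
P(X ≥ 6) = C(6,6)·0.75^6·0.25^0.
= 0.177979 = 0.1780.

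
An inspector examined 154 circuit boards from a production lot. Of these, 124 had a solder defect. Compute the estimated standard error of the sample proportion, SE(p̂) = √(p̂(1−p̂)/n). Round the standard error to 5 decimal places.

SE = 0.03191

The sample proportion is 124/154 = 0.80519.
p̂(1−p̂) = 0.156859.
SE = √(0.156859/154) = 0.03191.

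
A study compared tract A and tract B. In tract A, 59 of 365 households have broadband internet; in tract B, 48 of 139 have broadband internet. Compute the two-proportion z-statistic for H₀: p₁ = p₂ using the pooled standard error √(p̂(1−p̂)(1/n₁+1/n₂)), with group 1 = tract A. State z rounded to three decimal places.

z = -4.507

p̂₁ = 59/365 = 0.16164, p̂₂ = 48/139 = 0.34532.
Pooling: p̂ = 107/504 = 0.21230.
Pooled SE = √[0.1672296·0.00993397] ≈ 0.040758.
z = (p̂₁ − p̂₂)/SE = (0.16164 − 0.34532)/0.040758 = -0.18368/0.040758 = -4.507.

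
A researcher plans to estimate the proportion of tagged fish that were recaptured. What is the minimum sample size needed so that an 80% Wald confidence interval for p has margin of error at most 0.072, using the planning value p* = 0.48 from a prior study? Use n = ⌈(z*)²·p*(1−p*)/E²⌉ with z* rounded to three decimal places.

n = 80

z* = 1.282 at the 80% level.
p*(1−p*) = 0.2496.
Required n before rounding: 1.643524 × 0.2496 / 0.072² = 79.133.
Rounding up, n = 80.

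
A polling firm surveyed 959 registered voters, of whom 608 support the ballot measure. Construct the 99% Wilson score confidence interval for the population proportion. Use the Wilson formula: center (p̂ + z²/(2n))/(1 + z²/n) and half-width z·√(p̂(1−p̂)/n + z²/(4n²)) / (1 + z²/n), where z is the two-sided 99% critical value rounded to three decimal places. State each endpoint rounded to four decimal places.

(0.5931, 0.6730)

p̂ = 608/959 = 0.63399; z = 2.576, so z² = 6.635776.
1 + z²/n = 1.006919.
Center = (0.63399 + 0.003460)/1.006919 = 0.63307.
Radicand: p̂(1−p̂)/n + z²/(4n²) = 0.000241966 + 0.000001804 = 0.000243770.
Half-width = z·√(radicand)/denom = 2.576·0.015613/1.006919 = 0.03994.
CI: 0.63307 ± 0.03994 = (0.5931, 0.6730).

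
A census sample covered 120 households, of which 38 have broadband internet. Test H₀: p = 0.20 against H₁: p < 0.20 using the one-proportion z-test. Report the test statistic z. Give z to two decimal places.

p̂ = 38/120 = 0.31667.
Under H₀, SE = √(p₀(1−p₀)/n) = √(0.20·0.80/120) = √0.001333333 = 0.036515.
Test statistic: z = 0.11667/0.036515 = 3.20.

z = 3.20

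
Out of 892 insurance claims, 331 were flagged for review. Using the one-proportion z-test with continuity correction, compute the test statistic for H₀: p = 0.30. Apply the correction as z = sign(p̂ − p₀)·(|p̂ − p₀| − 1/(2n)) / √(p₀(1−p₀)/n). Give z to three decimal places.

z = 4.596

With x = 331 successes in n = 892, p̂ = 0.37108. p̂ − p₀ = 0.071076.
1/(2n) = 0.000561.
Corrected numerator: |0.071076| − 0.000561 = 0.070515.
Null standard error: √(0.30·0.70/892) = √0.000235426 = 0.015344.
z = (+)0.070515/0.015344 = 4.596.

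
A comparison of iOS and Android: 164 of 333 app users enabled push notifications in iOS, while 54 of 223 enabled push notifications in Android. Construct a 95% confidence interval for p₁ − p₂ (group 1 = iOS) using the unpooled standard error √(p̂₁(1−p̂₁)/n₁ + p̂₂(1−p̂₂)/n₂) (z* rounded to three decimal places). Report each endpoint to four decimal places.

p̂₁ = 0.49249, p̂₂ = 0.24215, so the observed difference is 0.25034.
SE = √(0.000750581 + 0.000822936) = √0.001573517 = 0.039668.
For 95% confidence, z* = 1.960. Margin = 1.960·0.039668 = 0.07775.
Interval: 0.25034 ± 0.07775 → (0.1726, 0.3281).

(0.1726, 0.3281)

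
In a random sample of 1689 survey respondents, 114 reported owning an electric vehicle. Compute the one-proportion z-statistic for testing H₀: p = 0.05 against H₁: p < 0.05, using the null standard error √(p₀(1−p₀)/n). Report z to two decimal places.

Sample proportion p̂ = 114/1689 = 0.06750.
Null standard error: √(0.05·0.95/1689) = √0.000028123 = 0.005303.
z = (0.06750 − 0.05)/0.005303 = 0.01750/0.005303 = 3.30.

z = 3.30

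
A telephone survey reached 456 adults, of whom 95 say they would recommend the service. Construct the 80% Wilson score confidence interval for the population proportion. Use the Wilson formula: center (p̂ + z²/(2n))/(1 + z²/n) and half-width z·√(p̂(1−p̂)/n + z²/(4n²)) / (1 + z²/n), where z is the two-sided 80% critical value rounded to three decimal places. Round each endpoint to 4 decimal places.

Here p̂ = 95/456 = 0.20833 and z = 1.282 (z² = 1.643524).
Denominator 1 + z²/n = 1 + 1.643524/456 = 1.003604.
Center = (0.20833 + 0.001802)/1.003604 = 0.20938.
Radicand: p̂(1−p̂)/n + z²/(4n²) = 0.000361690 + 0.000001976 = 0.000363666.
Half-width = 1.282·√0.000363666/1.003604 = 0.02436.
CI: 0.20938 ± 0.02436 = (0.1850, 0.2337).

(0.1850, 0.2337)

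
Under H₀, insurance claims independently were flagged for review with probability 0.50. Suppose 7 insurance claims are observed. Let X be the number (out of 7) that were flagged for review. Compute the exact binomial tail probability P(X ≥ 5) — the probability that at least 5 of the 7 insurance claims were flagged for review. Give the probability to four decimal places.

X ~ Binomial(n=7, p=0.50).
P(X ≥ 5) = C(7,5)·0.50^5·0.50^2 + C(7,6)·0.50^6·0.50^1 + C(7,7)·0.50^7·0.50^0.
= 0.164062 + 0.054688 + 0.007812 = 0.2266.

P = 0.2266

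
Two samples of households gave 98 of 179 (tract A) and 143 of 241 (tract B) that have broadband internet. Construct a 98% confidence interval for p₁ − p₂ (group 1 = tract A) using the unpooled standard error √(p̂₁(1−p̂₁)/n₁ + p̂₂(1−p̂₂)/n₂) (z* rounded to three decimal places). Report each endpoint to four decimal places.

p̂₁ = 0.54749, p̂₂ = 0.59336, so the observed difference is -0.04587.
SE = √(0.001384051 + 0.001001177) = √0.002385228 = 0.048839.
The 98% critical value is z* = 2.326. Margin = 2.326·0.048839 = 0.11360.
CI: -0.04587 ± 0.11360 = (-0.1595, 0.0677).

(-0.1595, 0.0677)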